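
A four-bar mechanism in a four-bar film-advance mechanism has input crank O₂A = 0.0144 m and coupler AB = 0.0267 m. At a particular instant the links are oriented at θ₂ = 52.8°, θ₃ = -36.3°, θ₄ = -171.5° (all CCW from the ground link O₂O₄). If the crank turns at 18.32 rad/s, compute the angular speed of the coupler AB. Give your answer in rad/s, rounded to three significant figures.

9.79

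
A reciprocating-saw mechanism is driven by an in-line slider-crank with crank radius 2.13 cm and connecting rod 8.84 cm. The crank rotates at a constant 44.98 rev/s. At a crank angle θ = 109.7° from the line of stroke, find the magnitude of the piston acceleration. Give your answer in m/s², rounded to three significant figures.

ω = 2π·45 = 282.6 rad/s
x(θ) = r cosθ + √(L² − r² sin²θ); with ω constant, a = ω²·d²x/dθ².
d²x/dθ² = −r cosθ − r²(cos2θ)/√u − r⁴ sin²2θ/(4u^{3/2}),  u = L² − r² sin²θ = 0.00741242 m².
Substituting r = 0.0213 m, L = 0.0884 m, θ = 109.7°: d²x/dθ² = +0.01122 m.
a = ω²·d²x/dθ² = (282.6)²·(+0.01122) = +896.14 m/s²;  |a| = 896.14 m/s².

896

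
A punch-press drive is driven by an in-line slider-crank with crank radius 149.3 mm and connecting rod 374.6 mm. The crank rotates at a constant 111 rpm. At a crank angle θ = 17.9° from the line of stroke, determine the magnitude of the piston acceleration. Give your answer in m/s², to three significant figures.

ω = 2π·111/60 = 11.62 rad/s
x(θ) = r cosθ + √(L² − r² sin²θ); with ω constant, a = ω²·d²x/dθ².
d²x/dθ² = −r cosθ − r²(cos2θ)/√u − r⁴ sin²2θ/(4u^{3/2}),  u = L² − r² sin²θ = 0.138219 m².
Substituting r = 0.1493 m, L = 0.3746 m, θ = 17.9°: d²x/dθ² = -0.19153 m.
a = ω²·d²x/dθ² = (11.62)²·(-0.19153) = -25.878 m/s²;  |a| = 25.878 m/s².

25.9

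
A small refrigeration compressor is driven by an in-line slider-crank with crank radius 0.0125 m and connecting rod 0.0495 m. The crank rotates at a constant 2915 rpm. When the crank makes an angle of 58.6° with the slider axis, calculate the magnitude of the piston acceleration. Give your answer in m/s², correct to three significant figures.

473

ω = 2π·2915/60 = 305.3 rad/s
x(θ) = r cosθ + √(L² − r² sin²θ); with ω constant, a = ω²·d²x/dθ².
d²x/dθ² = −r cosθ − r²(cos2θ)/√u − r⁴ sin²2θ/(4u^{3/2}),  u = L² − r² sin²θ = 0.00233641 m².
Substituting r = 0.0125 m, L = 0.0495 m, θ = 58.6°: d²x/dθ² = -0.0050778 m.
a = ω²·d²x/dθ² = (305.3)²·(-0.0050778) = -473.16 m/s²;  |a| = 473.16 m/s².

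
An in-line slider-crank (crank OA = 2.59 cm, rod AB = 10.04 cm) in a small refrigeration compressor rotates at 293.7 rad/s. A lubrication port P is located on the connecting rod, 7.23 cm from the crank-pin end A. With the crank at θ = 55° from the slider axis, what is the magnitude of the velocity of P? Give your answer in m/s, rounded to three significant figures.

7.02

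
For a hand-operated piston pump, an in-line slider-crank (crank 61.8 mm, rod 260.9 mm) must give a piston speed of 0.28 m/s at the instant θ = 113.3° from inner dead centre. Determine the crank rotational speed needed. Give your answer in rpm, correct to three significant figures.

52.1

For an in-line slider-crank, |v_piston| = rω|sinθ|·[1 + r cosθ/√(L² − r² sin²θ)].
With r = 0.0618 m, L = 0.2609 m, θ = 113.3°: the bracketed kinematic factor |dx/dθ| = 0.051311 m.
ω = v/|dx/dθ| = 0.28/0.051311 = 5.4569 rad/s.
N = 60ω/(2π) = 52.109 rpm.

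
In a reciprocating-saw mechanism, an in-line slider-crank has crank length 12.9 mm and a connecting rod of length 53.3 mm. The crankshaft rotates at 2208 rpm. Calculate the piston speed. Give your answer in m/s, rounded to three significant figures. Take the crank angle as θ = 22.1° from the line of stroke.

1.37

ω = 2π·2208/60 = 231.2 rad/s
For an in-line slider-crank, x = r cosθ + √(L² − r² sin²θ), so v = −rω sinθ·[1 + r cosθ/√(L² − r² sin²θ)].
With r = 0.0129 m, L = 0.0533 m, θ = 22.1°: √(L² − r² sin²θ) = 0.053079 m.
v = −0.0129·231.2·0.37622·[1 + 0.0129·0.92653/0.053079] = -1.3749 m/s.
|v| = 1.3749 m/s.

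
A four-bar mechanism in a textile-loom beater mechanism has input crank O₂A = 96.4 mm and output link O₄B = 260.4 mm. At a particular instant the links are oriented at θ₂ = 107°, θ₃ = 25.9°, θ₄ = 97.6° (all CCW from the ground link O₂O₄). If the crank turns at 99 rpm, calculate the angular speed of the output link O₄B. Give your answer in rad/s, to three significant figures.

ω₂ = 10.37 rad/s (from 99 rpm).
Differentiating the loop-closure r₂e^{iθ₂}+r₃e^{iθ₃}=r₁+r₄e^{iθ₄} gives r₂ω₂e^{iθ₂}+r₃ω₃e^{iθ₃}=r₄ω₄e^{iθ₄}.
Eliminating the other unknown: ω₄ = r₂ω₂ sin(θ₂−θ₃) / [r₄ sin(θ₄−θ₃)].
Numerator sine = +0.98796; denominator sine = +0.94943.
Result = 0.0964·10.37·(+0.98796) / (0.2604·(+0.94943)) = +3.9937 rad/s; magnitude 3.9937 rad/s.

3.99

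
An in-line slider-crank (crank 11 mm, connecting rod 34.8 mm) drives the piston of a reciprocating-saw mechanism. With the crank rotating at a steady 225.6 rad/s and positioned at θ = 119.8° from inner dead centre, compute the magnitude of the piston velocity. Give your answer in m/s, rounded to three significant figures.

ω = 225.6 rad/s
For an in-line slider-crank, x = r cosθ + √(L² − r² sin²θ), so v = −rω sinθ·[1 + r cosθ/√(L² − r² sin²θ)].
With r = 0.011 m, L = 0.0348 m, θ = 119.8°: √(L² − r² sin²θ) = 0.033465 m.
v = −0.011·225.6·0.86777·[1 + 0.011·-0.49697/0.033465] = -1.8017 m/s.
|v| = 1.8017 m/s.

1.80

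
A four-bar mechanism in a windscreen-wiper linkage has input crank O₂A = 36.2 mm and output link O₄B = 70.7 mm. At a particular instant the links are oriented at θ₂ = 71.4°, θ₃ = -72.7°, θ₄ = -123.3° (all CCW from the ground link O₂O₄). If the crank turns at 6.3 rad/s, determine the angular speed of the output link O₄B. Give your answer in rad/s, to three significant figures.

2.45

ω₂ = 6.3 rad/s
Differentiating the loop-closure r₂e^{iθ₂}+r₃e^{iθ₃}=r₁+r₄e^{iθ₄} gives r₂ω₂e^{iθ₂}+r₃ω₃e^{iθ₃}=r₄ω₄e^{iθ₄}.
Eliminating the other unknown: ω₄ = r₂ω₂ sin(θ₂−θ₃) / [r₄ sin(θ₄−θ₃)].
Numerator sine = +0.58637; denominator sine = -0.77273.
Result = 0.0362·6.3·(+0.58637) / (0.0707·(-0.77273)) = -2.4478 rad/s; magnitude 2.4478 rad/s.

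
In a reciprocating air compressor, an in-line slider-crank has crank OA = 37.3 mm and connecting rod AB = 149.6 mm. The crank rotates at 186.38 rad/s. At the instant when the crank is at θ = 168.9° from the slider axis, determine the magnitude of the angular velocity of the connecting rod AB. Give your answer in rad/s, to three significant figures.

ω = 186.4 rad/s
The rod makes angle φ with the slider axis where L sinφ = r sinθ; differentiating, L cosφ·φ̇ = r ω cosθ.
L cosφ = √(L² − r² sin²θ) = 0.14943 m.
|ω_rod| = r ω |cosθ| / √(L² − r² sin²θ) = 0.0373·186.4·0.98129/0.14943 = 45.654 rad/s.

45.7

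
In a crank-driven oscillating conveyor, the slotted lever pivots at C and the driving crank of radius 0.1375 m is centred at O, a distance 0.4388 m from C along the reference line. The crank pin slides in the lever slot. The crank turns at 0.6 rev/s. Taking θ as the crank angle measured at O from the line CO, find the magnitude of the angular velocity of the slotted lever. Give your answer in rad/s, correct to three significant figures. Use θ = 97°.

ω = 3.77 rad/s (from 0.6 rev/s).
Crank pin A relative to C: A = (d + r cosθ, r sinθ); lever angle φ = atan2(r sinθ, d + r cosθ).
Differentiating tanφ: φ̇ = rω(d cosθ + r)/(d² + r² + 2dr cosθ).
d² + r² + 2dr cosθ = |CA|² = 0.196746 m²;  d cosθ + r = +0.084024 m.
|ω_lever| = |0.1375·3.77·+0.084024| / 0.196746 = 0.22138 rad/s.

0.221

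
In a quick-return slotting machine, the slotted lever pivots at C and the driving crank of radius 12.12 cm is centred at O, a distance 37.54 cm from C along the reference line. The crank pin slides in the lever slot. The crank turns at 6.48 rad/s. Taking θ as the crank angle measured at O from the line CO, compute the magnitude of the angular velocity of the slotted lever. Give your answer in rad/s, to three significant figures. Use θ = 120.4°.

ω = 6.48 rad/s
Crank pin A relative to C: A = (d + r cosθ, r sinθ); lever angle φ = atan2(r sinθ, d + r cosθ).
Differentiating tanφ: φ̇ = rω(d cosθ + r)/(d² + r² + 2dr cosθ).
d² + r² + 2dr cosθ = |CA|² = 0.109567 m²;  d cosθ + r = -0.068765 m.
|ω_lever| = |0.1212·6.48·-0.068765| / 0.109567 = 0.49291 rad/s.

0.493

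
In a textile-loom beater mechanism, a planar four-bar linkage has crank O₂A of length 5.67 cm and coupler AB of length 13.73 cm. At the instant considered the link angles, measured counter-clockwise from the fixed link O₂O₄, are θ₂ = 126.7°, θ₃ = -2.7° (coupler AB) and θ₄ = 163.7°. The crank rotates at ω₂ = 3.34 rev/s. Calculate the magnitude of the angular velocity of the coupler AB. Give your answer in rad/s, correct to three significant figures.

ω₂ = 20.99 rad/s (from 3.34 rev/s).
Differentiating the loop-closure r₂e^{iθ₂}+r₃e^{iθ₃}=r₁+r₄e^{iθ₄} gives r₂ω₂e^{iθ₂}+r₃ω₃e^{iθ₃}=r₄ω₄e^{iθ₄}.
Eliminating the other unknown: ω₃ = r₂ω₂ sin(θ₄−θ₂) / [r₃ sin(θ₃−θ₄)].
Numerator sine = +0.60182; denominator sine = -0.23514.
Result = 0.0567·20.99·(+0.60182) / (0.1373·(-0.23514)) = -22.181 rad/s; magnitude 22.181 rad/s.

22.2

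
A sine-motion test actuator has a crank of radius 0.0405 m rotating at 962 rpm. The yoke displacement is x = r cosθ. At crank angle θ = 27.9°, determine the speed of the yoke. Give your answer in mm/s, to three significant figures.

ω = 100.7 rad/s (from 962 rpm).
x = r cosθ ⇒ ẋ = −rω sinθ.
|v| = rω|sinθ| = 0.0405·100.7·|sin 27.9°| = 1.9091 m/s = 1909.1 mm/s.

1910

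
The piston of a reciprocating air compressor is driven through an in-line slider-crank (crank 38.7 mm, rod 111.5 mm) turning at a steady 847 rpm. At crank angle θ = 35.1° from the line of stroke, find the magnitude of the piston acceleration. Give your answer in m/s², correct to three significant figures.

ω = 2π·847/60 = 88.7 rad/s
x(θ) = r cosθ + √(L² − r² sin²θ); with ω constant, a = ω²·d²x/dθ².
d²x/dθ² = −r cosθ − r²(cos2θ)/√u − r⁴ sin²2θ/(4u^{3/2}),  u = L² − r² sin²θ = 0.0119371 m².
Substituting r = 0.0387 m, L = 0.1115 m, θ = 35.1°: d²x/dθ² = -0.036686 m.
a = ω²·d²x/dθ² = (88.7)²·(-0.036686) = -288.62 m/s²;  |a| = 288.62 m/s².

289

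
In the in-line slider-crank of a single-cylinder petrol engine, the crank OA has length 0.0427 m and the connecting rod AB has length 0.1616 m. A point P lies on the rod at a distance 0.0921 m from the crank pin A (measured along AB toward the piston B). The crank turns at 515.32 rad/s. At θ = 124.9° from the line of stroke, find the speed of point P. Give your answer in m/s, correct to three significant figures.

17.3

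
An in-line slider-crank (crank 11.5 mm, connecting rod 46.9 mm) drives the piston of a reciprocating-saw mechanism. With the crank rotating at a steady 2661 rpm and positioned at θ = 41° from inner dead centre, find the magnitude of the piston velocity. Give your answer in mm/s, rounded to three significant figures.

2500

ω = 2π·2661/60 = 278.7 rad/s
For an in-line slider-crank, x = r cosθ + √(L² − r² sin²θ), so v = −rω sinθ·[1 + r cosθ/√(L² − r² sin²θ)].
With r = 0.0115 m, L = 0.0469 m, θ = 41°: √(L² − r² sin²θ) = 0.046289 m.
v = −0.0115·278.7·0.65606·[1 + 0.0115·0.75471/0.046289] = -2.4966 m/s.
|v| = 2.4966 m/s = 2496.6 mm/s.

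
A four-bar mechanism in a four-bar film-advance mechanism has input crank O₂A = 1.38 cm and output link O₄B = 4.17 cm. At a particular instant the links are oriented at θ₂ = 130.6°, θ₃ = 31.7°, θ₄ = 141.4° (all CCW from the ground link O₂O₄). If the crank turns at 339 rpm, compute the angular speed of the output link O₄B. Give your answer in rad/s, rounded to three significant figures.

ω₂ = 35.5 rad/s (from 339 rpm).
Differentiating the loop-closure r₂e^{iθ₂}+r₃e^{iθ₃}=r₁+r₄e^{iθ₄} gives r₂ω₂e^{iθ₂}+r₃ω₃e^{iθ₃}=r₄ω₄e^{iθ₄}.
Eliminating the other unknown: ω₄ = r₂ω₂ sin(θ₂−θ₃) / [r₄ sin(θ₄−θ₃)].
Numerator sine = +0.98796; denominator sine = +0.94147.
Result = 0.0138·35.5·(+0.98796) / (0.0417·(+0.94147)) = +12.328 rad/s; magnitude 12.328 rad/s.

12.3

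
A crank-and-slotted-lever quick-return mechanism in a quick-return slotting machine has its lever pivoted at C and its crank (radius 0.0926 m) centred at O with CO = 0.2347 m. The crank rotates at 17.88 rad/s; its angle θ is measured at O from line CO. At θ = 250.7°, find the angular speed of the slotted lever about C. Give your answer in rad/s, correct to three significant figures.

ω = 17.88 rad/s
Crank pin A relative to C: A = (d + r cosθ, r sinθ); lever angle φ = atan2(r sinθ, d + r cosθ).
Differentiating tanφ: φ̇ = rω(d cosθ + r)/(d² + r² + 2dr cosθ).
d² + r² + 2dr cosθ = |CA|² = 0.0492926 m²;  d cosθ + r = +0.015028 m.
|ω_lever| = |0.0926·17.88·+0.015028| / 0.0492926 = 0.50478 rad/s.

0.505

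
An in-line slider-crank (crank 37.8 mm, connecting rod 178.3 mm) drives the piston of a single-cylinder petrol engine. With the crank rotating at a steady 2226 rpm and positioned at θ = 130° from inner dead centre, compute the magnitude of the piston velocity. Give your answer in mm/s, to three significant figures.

ω = 2π·2226/60 = 233.1 rad/s
For an in-line slider-crank, x = r cosθ + √(L² − r² sin²θ), so v = −rω sinθ·[1 + r cosθ/√(L² − r² sin²θ)].
With r = 0.0378 m, L = 0.1783 m, θ = 130°: √(L² − r² sin²θ) = 0.17593 m.
v = −0.0378·233.1·0.76604·[1 + 0.0378·-0.64279/0.17593] = -5.8177 m/s.
|v| = 5.8177 m/s = 5817.7 mm/s.

5820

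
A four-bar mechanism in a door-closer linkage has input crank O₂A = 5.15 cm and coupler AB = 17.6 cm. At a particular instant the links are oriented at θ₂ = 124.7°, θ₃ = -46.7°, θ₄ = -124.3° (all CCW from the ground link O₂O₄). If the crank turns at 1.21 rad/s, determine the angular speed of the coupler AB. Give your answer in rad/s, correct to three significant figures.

ω₂ = 1.21 rad/s
Differentiating the loop-closure r₂e^{iθ₂}+r₃e^{iθ₃}=r₁+r₄e^{iθ₄} gives r₂ω₂e^{iθ₂}+r₃ω₃e^{iθ₃}=r₄ω₄e^{iθ₄}.
Eliminating the other unknown: ω₃ = r₂ω₂ sin(θ₄−θ₂) / [r₃ sin(θ₃−θ₄)].
Numerator sine = +0.93358; denominator sine = +0.97667.
Result = 0.0515·1.21·(+0.93358) / (0.176·(+0.97667)) = +0.33844 rad/s; magnitude 0.33844 rad/s.

0.338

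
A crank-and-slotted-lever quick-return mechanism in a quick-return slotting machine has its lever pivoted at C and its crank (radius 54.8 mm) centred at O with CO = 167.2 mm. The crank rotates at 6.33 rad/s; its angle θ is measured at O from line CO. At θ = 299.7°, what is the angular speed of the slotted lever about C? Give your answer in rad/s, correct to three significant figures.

1.19

ω = 6.33 rad/s
Crank pin A relative to C: A = (d + r cosθ, r sinθ); lever angle φ = atan2(r sinθ, d + r cosθ).
Differentiating tanφ: φ̇ = rω(d cosθ + r)/(d² + r² + 2dr cosθ).
d² + r² + 2dr cosθ = |CA|² = 0.0400382 m²;  d cosθ + r = +0.13764 m.
|ω_lever| = |0.0548·6.33·+0.13764| / 0.0400382 = 1.1925 rad/s.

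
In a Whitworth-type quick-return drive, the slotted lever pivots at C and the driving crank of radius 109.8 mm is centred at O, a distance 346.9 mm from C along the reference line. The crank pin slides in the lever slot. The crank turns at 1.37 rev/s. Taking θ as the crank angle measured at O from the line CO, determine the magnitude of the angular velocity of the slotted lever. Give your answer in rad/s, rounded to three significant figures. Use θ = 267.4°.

ω = 8.608 rad/s (from 1.37 rev/s).
Crank pin A relative to C: A = (d + r cosθ, r sinθ); lever angle φ = atan2(r sinθ, d + r cosθ).
Differentiating tanφ: φ̇ = rω(d cosθ + r)/(d² + r² + 2dr cosθ).
d² + r² + 2dr cosθ = |CA|² = 0.12894 m²;  d cosθ + r = +0.094064 m.
|ω_lever| = |0.1098·8.608·+0.094064| / 0.12894 = 0.6895 rad/s.

0.690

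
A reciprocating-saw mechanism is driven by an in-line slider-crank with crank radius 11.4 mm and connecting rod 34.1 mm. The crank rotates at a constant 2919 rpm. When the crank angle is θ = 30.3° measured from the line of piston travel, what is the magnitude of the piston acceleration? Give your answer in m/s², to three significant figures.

1100

ω = 2π·2919/60 = 305.7 rad/s
x(θ) = r cosθ + √(L² − r² sin²θ); with ω constant, a = ω²·d²x/dθ².
d²x/dθ² = −r cosθ − r²(cos2θ)/√u − r⁴ sin²2θ/(4u^{3/2}),  u = L² − r² sin²θ = 0.00112973 m².
Substituting r = 0.0114 m, L = 0.0341 m, θ = 30.3°: d²x/dθ² = -0.011825 m.
a = ω²·d²x/dθ² = (305.7)²·(-0.011825) = -1104.9 m/s²;  |a| = 1104.9 m/s².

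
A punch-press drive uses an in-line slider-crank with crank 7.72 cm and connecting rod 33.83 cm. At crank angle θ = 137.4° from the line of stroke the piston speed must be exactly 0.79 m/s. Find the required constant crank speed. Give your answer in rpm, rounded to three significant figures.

174

For an in-line slider-crank, |v_piston| = rω|sinθ|·[1 + r cosθ/√(L² − r² sin²θ)].
With r = 0.0772 m, L = 0.3383 m, θ = 137.4°: the bracketed kinematic factor |dx/dθ| = 0.043371 m.
ω = v/|dx/dθ| = 0.79/0.043371 = 18.215 rad/s.
N = 60ω/(2π) = 173.94 rpm.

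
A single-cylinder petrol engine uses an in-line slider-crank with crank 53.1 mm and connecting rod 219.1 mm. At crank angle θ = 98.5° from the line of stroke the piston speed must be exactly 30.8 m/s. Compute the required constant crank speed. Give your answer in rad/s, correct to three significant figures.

609

For an in-line slider-crank, |v_piston| = rω|sinθ|·[1 + r cosθ/√(L² − r² sin²θ)].
With r = 0.0531 m, L = 0.2191 m, θ = 98.5°: the bracketed kinematic factor |dx/dθ| = 0.050579 m.
ω = v/|dx/dθ| = 30.8/0.050579 = 608.95 rad/s.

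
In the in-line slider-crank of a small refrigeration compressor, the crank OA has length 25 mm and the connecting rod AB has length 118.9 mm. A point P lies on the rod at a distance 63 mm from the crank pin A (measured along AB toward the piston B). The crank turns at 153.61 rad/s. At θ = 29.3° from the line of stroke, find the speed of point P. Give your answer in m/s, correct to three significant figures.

ω = 153.6 rad/s.  Crank-pin speed |V_A| = rω = 3.8403 m/s, perpendicular to OA.
Rod angle: sinφ = −(r/L) sinθ ⇒ φ = -5.906°; ω_rod = −rω cosθ/√(L²−r²sin²θ) = -28.317 rad/s.
V_P = V_A + ω_rod × AP, with AP = 0.063 m along the rod.
Components: V_Px = −rω sinθ − a·ω_rod·sinφ = -2.0629 m/s;  V_Py = rω cosθ + a·ω_rod·cosφ = +1.5745 m/s.
|V_P| = √(V_Px² + V_Py²) = 2.5951 m/s.

2.60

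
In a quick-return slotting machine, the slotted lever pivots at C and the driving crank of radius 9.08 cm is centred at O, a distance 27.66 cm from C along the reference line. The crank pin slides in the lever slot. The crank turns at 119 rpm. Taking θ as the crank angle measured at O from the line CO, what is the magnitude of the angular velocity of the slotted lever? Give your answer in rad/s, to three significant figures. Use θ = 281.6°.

ω = 12.46 rad/s (from 119 rpm).
Crank pin A relative to C: A = (d + r cosθ, r sinθ); lever angle φ = atan2(r sinθ, d + r cosθ).
Differentiating tanφ: φ̇ = rω(d cosθ + r)/(d² + r² + 2dr cosθ).
d² + r² + 2dr cosθ = |CA|² = 0.0948525 m²;  d cosθ + r = +0.14642 m.
|ω_lever| = |0.0908·12.46·+0.14642| / 0.0948525 = 1.7467 rad/s.

1.75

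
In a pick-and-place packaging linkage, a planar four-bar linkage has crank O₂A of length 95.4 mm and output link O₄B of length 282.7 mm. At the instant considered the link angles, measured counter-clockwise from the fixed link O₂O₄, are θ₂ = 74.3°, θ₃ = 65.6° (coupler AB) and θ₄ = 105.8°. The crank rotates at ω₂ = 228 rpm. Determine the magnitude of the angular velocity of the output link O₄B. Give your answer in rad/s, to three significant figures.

1.89

ω₂ = 23.88 rad/s (from 228 rpm).
Differentiating the loop-closure r₂e^{iθ₂}+r₃e^{iθ₃}=r₁+r₄e^{iθ₄} gives r₂ω₂e^{iθ₂}+r₃ω₃e^{iθ₃}=r₄ω₄e^{iθ₄}.
Eliminating the other unknown: ω₄ = r₂ω₂ sin(θ₂−θ₃) / [r₄ sin(θ₄−θ₃)].
Numerator sine = +0.15126; denominator sine = +0.64546.
Result = 0.0954·23.88·(+0.15126) / (0.2827·(+0.64546)) = +1.8882 rad/s; magnitude 1.8882 rad/s.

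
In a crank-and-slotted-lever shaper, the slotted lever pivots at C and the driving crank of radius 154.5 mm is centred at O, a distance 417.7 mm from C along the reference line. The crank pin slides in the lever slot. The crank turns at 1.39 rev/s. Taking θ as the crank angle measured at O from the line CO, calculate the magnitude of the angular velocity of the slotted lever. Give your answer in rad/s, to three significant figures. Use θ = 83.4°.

ω = 8.734 rad/s (from 1.39 rev/s).
Crank pin A relative to C: A = (d + r cosθ, r sinθ); lever angle φ = atan2(r sinθ, d + r cosθ).
Differentiating tanφ: φ̇ = rω(d cosθ + r)/(d² + r² + 2dr cosθ).
d² + r² + 2dr cosθ = |CA|² = 0.213178 m²;  d cosθ + r = +0.20251 m.
|ω_lever| = |0.1545·8.734·+0.20251| / 0.213178 = 1.2818 rad/s.

1.28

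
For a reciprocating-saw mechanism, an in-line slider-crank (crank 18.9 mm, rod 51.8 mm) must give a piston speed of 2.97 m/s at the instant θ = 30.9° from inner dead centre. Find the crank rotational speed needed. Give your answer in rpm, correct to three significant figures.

2220

For an in-line slider-crank, |v_piston| = rω|sinθ|·[1 + r cosθ/√(L² − r² sin²θ)].
With r = 0.0189 m, L = 0.0518 m, θ = 30.9°: the bracketed kinematic factor |dx/dθ| = 0.012799 m.
ω = v/|dx/dθ| = 2.97/0.012799 = 232.04 rad/s.
N = 60ω/(2π) = 2215.8 rpm.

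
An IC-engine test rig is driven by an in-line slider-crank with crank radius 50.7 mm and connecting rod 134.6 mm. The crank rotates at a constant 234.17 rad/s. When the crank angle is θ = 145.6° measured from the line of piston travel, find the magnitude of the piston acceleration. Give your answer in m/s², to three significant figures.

ω = 234.2 rad/s
x(θ) = r cosθ + √(L² − r² sin²θ); with ω constant, a = ω²·d²x/dθ².
d²x/dθ² = −r cosθ − r²(cos2θ)/√u − r⁴ sin²2θ/(4u^{3/2}),  u = L² − r² sin²θ = 0.0172967 m².
Substituting r = 0.0507 m, L = 0.1346 m, θ = 145.6°: d²x/dθ² = +0.034134 m.
a = ω²·d²x/dθ² = (234.2)²·(+0.034134) = +1871.8 m/s²;  |a| = 1871.8 m/s².

1870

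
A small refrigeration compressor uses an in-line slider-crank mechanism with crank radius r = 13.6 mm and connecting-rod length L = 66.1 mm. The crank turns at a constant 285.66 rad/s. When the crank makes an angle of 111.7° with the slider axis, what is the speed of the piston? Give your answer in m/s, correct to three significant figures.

ω = 285.7 rad/s
For an in-line slider-crank, x = r cosθ + √(L² − r² sin²θ), so v = −rω sinθ·[1 + r cosθ/√(L² − r² sin²θ)].
With r = 0.0136 m, L = 0.0661 m, θ = 111.7°: √(L² − r² sin²θ) = 0.064881 m.
v = −0.0136·285.7·0.92913·[1 + 0.0136·-0.36975/0.064881] = -3.3299 m/s.
|v| = 3.3299 m/s.

3.33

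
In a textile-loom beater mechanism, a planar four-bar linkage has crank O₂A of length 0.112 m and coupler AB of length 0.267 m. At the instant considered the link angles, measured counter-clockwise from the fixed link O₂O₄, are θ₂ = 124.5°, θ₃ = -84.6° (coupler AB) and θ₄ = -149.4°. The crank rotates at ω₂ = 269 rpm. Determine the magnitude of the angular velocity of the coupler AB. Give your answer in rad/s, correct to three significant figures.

13.0

ω₂ = 28.17 rad/s (from 269 rpm).
Differentiating the loop-closure r₂e^{iθ₂}+r₃e^{iθ₃}=r₁+r₄e^{iθ₄} gives r₂ω₂e^{iθ₂}+r₃ω₃e^{iθ₃}=r₄ω₄e^{iθ₄}.
Eliminating the other unknown: ω₃ = r₂ω₂ sin(θ₄−θ₂) / [r₃ sin(θ₃−θ₄)].
Numerator sine = +0.99768; denominator sine = +0.90483.
Result = 0.112·28.17·(+0.99768) / (0.267·(+0.90483)) = +13.029 rad/s; magnitude 13.029 rad/s.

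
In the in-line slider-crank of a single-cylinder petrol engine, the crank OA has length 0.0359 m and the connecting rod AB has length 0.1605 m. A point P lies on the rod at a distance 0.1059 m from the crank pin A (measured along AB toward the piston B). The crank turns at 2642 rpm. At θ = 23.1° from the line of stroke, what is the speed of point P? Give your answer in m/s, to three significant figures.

ω = 276.7 rad/s.  Crank-pin speed |V_A| = rω = 9.9324 m/s, perpendicular to OA.
Rod angle: sinφ = −(r/L) sinθ ⇒ φ = -5.035°; ω_rod = −rω cosθ/√(L²−r²sin²θ) = -57.143 rad/s.
V_P = V_A + ω_rod × AP, with AP = 0.1059 m along the rod.
Components: V_Px = −rω sinθ − a·ω_rod·sinφ = -4.4279 m/s;  V_Py = rω cosθ + a·ω_rod·cosφ = +3.108 m/s.
|V_P| = √(V_Px² + V_Py²) = 5.4098 m/s.

5.41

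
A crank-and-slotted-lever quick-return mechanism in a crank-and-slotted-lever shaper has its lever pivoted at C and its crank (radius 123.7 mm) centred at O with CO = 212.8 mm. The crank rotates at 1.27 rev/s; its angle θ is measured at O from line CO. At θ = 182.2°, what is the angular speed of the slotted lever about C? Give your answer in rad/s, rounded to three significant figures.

ω = 7.98 rad/s (from 1.27 rev/s).
Crank pin A relative to C: A = (d + r cosθ, r sinθ); lever angle φ = atan2(r sinθ, d + r cosθ).
Differentiating tanφ: φ̇ = rω(d cosθ + r)/(d² + r² + 2dr cosθ).
d² + r² + 2dr cosθ = |CA|² = 0.00797762 m²;  d cosθ + r = -0.088943 m.
|ω_lever| = |0.1237·7.98·-0.088943| / 0.00797762 = 11.005 rad/s.

11.0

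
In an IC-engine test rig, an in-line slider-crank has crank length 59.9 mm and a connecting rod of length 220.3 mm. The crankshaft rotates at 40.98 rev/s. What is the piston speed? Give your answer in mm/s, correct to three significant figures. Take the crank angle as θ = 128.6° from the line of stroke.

9960

ω = 2π·41 = 257.5 rad/s
For an in-line slider-crank, x = r cosθ + √(L² − r² sin²θ), so v = −rω sinθ·[1 + r cosθ/√(L² − r² sin²θ)].
With r = 0.0599 m, L = 0.2203 m, θ = 128.6°: √(L² − r² sin²θ) = 0.21527 m.
v = −0.0599·257.5·0.78152·[1 + 0.0599·-0.62388/0.21527] = -9.9612 m/s.
|v| = 9.9612 m/s = 9961.2 mm/s.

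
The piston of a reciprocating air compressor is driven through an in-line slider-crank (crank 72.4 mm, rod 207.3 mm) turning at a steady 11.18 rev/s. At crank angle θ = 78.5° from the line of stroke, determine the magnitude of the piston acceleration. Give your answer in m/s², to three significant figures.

ω = 2π·11.2 = 70.25 rad/s
x(θ) = r cosθ + √(L² − r² sin²θ); with ω constant, a = ω²·d²x/dθ².
d²x/dθ² = −r cosθ − r²(cos2θ)/√u − r⁴ sin²2θ/(4u^{3/2}),  u = L² − r² sin²θ = 0.0379399 m².
Substituting r = 0.0724 m, L = 0.2073 m, θ = 78.5°: d²x/dθ² = +0.010196 m.
a = ω²·d²x/dθ² = (70.25)²·(+0.010196) = +50.31 m/s²;  |a| = 50.31 m/s².

50.3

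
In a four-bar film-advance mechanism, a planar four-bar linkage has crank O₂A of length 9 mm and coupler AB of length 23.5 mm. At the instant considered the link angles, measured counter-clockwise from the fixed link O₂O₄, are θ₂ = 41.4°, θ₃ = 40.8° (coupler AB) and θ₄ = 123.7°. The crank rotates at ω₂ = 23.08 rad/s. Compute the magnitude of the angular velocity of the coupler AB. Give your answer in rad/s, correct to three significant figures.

8.83

ω₂ = 23.08 rad/s
Differentiating the loop-closure r₂e^{iθ₂}+r₃e^{iθ₃}=r₁+r₄e^{iθ₄} gives r₂ω₂e^{iθ₂}+r₃ω₃e^{iθ₃}=r₄ω₄e^{iθ₄}.
Eliminating the other unknown: ω₃ = r₂ω₂ sin(θ₄−θ₂) / [r₃ sin(θ₃−θ₄)].
Numerator sine = +0.99098; denominator sine = -0.99233.
Result = 0.009·23.08·(+0.99098) / (0.0235·(-0.99233)) = -8.8271 rad/s; magnitude 8.8271 rad/s.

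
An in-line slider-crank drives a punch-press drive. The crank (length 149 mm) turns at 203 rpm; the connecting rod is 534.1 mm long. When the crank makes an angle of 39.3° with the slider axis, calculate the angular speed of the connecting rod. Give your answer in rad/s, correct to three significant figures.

4.66

ω = 21.26 rad/s (converted from 203 rpm).
The rod makes angle φ with the slider axis where L sinφ = r sinθ; differentiating, L cosφ·φ̇ = r ω cosθ.
L cosφ = √(L² − r² sin²θ) = 0.5257 m.
|ω_rod| = r ω |cosθ| / √(L² − r² sin²θ) = 0.149·21.26·0.77384/0.5257 = 4.6626 rad/s.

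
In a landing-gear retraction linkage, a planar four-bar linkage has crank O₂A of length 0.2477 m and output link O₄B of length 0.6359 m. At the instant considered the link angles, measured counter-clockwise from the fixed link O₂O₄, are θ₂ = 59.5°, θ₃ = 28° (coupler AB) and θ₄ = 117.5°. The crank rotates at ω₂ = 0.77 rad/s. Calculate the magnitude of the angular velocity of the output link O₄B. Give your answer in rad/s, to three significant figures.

ω₂ = 0.77 rad/s
Differentiating the loop-closure r₂e^{iθ₂}+r₃e^{iθ₃}=r₁+r₄e^{iθ₄} gives r₂ω₂e^{iθ₂}+r₃ω₃e^{iθ₃}=r₄ω₄e^{iθ₄}.
Eliminating the other unknown: ω₄ = r₂ω₂ sin(θ₂−θ₃) / [r₄ sin(θ₄−θ₃)].
Numerator sine = +0.52250; denominator sine = +0.99996.
Result = 0.2477·0.77·(+0.52250) / (0.6359·(+0.99996)) = +0.15672 rad/s; magnitude 0.15672 rad/s.

0.157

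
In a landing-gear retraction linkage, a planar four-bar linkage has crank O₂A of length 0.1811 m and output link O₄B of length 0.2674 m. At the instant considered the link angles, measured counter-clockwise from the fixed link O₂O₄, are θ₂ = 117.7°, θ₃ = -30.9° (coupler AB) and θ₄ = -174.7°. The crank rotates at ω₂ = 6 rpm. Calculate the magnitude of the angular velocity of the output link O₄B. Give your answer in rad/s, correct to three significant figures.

0.375

ω₂ = 0.6283 rad/s (from 6 rpm).
Differentiating the loop-closure r₂e^{iθ₂}+r₃e^{iθ₃}=r₁+r₄e^{iθ₄} gives r₂ω₂e^{iθ₂}+r₃ω₃e^{iθ₃}=r₄ω₄e^{iθ₄}.
Eliminating the other unknown: ω₄ = r₂ω₂ sin(θ₂−θ₃) / [r₄ sin(θ₄−θ₃)].
Numerator sine = +0.52101; denominator sine = -0.59061.
Result = 0.1811·0.6283·(+0.52101) / (0.2674·(-0.59061)) = -0.37539 rad/s; magnitude 0.37539 rad/s.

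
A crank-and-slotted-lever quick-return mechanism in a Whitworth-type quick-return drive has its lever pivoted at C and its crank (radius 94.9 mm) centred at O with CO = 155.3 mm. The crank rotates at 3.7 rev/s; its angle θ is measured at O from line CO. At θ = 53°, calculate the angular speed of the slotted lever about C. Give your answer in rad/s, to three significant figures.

8.17

ω = 23.25 rad/s (from 3.7 rev/s).
Crank pin A relative to C: A = (d + r cosθ, r sinθ); lever angle φ = atan2(r sinθ, d + r cosθ).
Differentiating tanφ: φ̇ = rω(d cosθ + r)/(d² + r² + 2dr cosθ).
d² + r² + 2dr cosθ = |CA|² = 0.0508632 m²;  d cosθ + r = +0.18836 m.
|ω_lever| = |0.0949·23.25·+0.18836| / 0.0508632 = 8.1703 rad/s.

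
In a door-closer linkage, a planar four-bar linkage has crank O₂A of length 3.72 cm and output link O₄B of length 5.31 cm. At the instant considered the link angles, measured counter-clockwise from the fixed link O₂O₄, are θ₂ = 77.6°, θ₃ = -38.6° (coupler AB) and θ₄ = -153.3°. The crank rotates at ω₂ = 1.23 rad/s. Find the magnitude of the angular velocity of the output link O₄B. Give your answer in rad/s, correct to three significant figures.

0.851

ω₂ = 1.23 rad/s
Differentiating the loop-closure r₂e^{iθ₂}+r₃e^{iθ₃}=r₁+r₄e^{iθ₄} gives r₂ω₂e^{iθ₂}+r₃ω₃e^{iθ₃}=r₄ω₄e^{iθ₄}.
Eliminating the other unknown: ω₄ = r₂ω₂ sin(θ₂−θ₃) / [r₄ sin(θ₄−θ₃)].
Numerator sine = +0.89726; denominator sine = -0.90851.
Result = 0.0372·1.23·(+0.89726) / (0.0531·(-0.90851)) = -0.85102 rad/s; magnitude 0.85102 rad/s.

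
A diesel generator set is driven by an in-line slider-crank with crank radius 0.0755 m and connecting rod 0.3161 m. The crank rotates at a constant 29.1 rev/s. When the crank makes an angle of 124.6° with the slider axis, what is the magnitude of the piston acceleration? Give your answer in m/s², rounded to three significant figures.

1640

ω = 2π·29.1 = 182.8 rad/s
x(θ) = r cosθ + √(L² − r² sin²θ); with ω constant, a = ω²·d²x/dθ².
d²x/dθ² = −r cosθ − r²(cos2θ)/√u − r⁴ sin²2θ/(4u^{3/2}),  u = L² − r² sin²θ = 0.096057 m².
Substituting r = 0.0755 m, L = 0.3161 m, θ = 124.6°: d²x/dθ² = +0.049165 m.
a = ω²·d²x/dθ² = (182.8)²·(+0.049165) = +1643.6 m/s²;  |a| = 1643.6 m/s².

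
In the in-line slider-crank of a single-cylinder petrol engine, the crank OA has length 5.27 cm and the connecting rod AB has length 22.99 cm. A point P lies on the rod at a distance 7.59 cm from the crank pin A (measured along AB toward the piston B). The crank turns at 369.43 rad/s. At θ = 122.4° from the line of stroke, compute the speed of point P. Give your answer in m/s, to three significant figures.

17.2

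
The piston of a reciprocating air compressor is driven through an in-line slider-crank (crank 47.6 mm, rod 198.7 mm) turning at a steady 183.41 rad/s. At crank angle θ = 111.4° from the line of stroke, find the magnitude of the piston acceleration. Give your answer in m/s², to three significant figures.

ω = 183.4 rad/s
x(θ) = r cosθ + √(L² − r² sin²θ); with ω constant, a = ω²·d²x/dθ².
d²x/dθ² = −r cosθ − r²(cos2θ)/√u − r⁴ sin²2θ/(4u^{3/2}),  u = L² − r² sin²θ = 0.0375176 m².
Substituting r = 0.0476 m, L = 0.1987 m, θ = 111.4°: d²x/dθ² = +0.025869 m.
a = ω²·d²x/dθ² = (183.4)²·(+0.025869) = +870.23 m/s²;  |a| = 870.23 m/s².

870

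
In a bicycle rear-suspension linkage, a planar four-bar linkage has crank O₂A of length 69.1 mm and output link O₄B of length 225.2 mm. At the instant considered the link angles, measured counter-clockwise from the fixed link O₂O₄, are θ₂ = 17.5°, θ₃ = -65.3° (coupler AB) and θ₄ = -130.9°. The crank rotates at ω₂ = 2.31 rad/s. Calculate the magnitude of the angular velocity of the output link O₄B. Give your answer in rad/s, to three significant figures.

0.772

ω₂ = 2.31 rad/s
Differentiating the loop-closure r₂e^{iθ₂}+r₃e^{iθ₃}=r₁+r₄e^{iθ₄} gives r₂ω₂e^{iθ₂}+r₃ω₃e^{iθ₃}=r₄ω₄e^{iθ₄}.
Eliminating the other unknown: ω₄ = r₂ω₂ sin(θ₂−θ₃) / [r₄ sin(θ₄−θ₃)].
Numerator sine = +0.99211; denominator sine = -0.91068.
Result = 0.0691·2.31·(+0.99211) / (0.2252·(-0.91068)) = -0.77218 rad/s; magnitude 0.77218 rad/s.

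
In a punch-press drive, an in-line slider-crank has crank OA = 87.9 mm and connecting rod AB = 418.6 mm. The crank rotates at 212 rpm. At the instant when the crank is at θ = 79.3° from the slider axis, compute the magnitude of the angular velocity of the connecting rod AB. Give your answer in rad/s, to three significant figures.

0.885

ω = 22.2 rad/s (converted from 212 rpm).
The rod makes angle φ with the slider axis where L sinφ = r sinθ; differentiating, L cosφ·φ̇ = r ω cosθ.
L cosφ = √(L² − r² sin²θ) = 0.40959 m.
|ω_rod| = r ω |cosθ| / √(L² − r² sin²θ) = 0.0879·22.2·0.18567/0.40959 = 0.88458 rad/s.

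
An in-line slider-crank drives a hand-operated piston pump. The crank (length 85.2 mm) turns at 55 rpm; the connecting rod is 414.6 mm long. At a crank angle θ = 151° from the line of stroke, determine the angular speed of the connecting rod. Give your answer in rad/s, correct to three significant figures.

1.04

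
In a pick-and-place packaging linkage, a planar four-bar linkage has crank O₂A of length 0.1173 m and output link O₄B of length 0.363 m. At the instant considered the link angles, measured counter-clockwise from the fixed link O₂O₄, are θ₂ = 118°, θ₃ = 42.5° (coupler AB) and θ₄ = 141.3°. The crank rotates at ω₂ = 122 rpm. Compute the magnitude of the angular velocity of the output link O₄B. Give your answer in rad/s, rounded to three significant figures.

ω₂ = 12.78 rad/s (from 122 rpm).
Differentiating the loop-closure r₂e^{iθ₂}+r₃e^{iθ₃}=r₁+r₄e^{iθ₄} gives r₂ω₂e^{iθ₂}+r₃ω₃e^{iθ₃}=r₄ω₄e^{iθ₄}.
Eliminating the other unknown: ω₄ = r₂ω₂ sin(θ₂−θ₃) / [r₄ sin(θ₄−θ₃)].
Numerator sine = +0.96815; denominator sine = +0.98823.
Result = 0.1173·12.78·(+0.96815) / (0.363·(+0.98823)) = +4.0445 rad/s; magnitude 4.0445 rad/s.

4.04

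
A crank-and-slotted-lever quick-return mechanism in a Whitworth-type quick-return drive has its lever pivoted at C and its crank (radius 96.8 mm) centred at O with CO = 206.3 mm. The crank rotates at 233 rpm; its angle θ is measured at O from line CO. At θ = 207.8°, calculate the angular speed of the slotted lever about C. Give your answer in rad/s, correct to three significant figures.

12.2

ω = 24.4 rad/s (from 233 rpm).
Crank pin A relative to C: A = (d + r cosθ, r sinθ); lever angle φ = atan2(r sinθ, d + r cosθ).
Differentiating tanφ: φ̇ = rω(d cosθ + r)/(d² + r² + 2dr cosθ).
d² + r² + 2dr cosθ = |CA|² = 0.0166 m²;  d cosθ + r = -0.085689 m.
|ω_lever| = |0.0968·24.4·-0.085689| / 0.0166 = 12.192 rad/s.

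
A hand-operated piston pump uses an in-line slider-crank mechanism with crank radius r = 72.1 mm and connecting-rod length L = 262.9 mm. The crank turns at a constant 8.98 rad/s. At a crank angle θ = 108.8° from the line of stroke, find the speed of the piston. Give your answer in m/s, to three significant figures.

0.557

ω = 8.98 rad/s
For an in-line slider-crank, x = r cosθ + √(L² − r² sin²θ), so v = −rω sinθ·[1 + r cosθ/√(L² − r² sin²θ)].
With r = 0.0721 m, L = 0.2629 m, θ = 108.8°: √(L² − r² sin²θ) = 0.25389 m.
v = −0.0721·8.98·0.94665·[1 + 0.0721·-0.32227/0.25389] = -0.55682 m/s.
|v| = 0.55682 m/s.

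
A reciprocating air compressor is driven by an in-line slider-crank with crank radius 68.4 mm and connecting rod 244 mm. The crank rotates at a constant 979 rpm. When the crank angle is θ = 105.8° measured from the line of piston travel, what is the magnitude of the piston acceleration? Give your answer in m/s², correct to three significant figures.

ω = 2π·979/60 = 102.5 rad/s
x(θ) = r cosθ + √(L² − r² sin²θ); with ω constant, a = ω²·d²x/dθ².
d²x/dθ² = −r cosθ − r²(cos2θ)/√u − r⁴ sin²2θ/(4u^{3/2}),  u = L² − r² sin²θ = 0.0552043 m².
Substituting r = 0.0684 m, L = 0.244 m, θ = 105.8°: d²x/dθ² = +0.035468 m.
a = ω²·d²x/dθ² = (102.5)²·(+0.035468) = +372.79 m/s²;  |a| = 372.79 m/s².

373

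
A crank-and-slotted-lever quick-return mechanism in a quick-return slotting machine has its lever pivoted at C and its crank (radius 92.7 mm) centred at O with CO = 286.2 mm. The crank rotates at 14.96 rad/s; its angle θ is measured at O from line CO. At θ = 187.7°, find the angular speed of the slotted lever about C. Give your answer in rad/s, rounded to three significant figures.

ω = 14.96 rad/s
Crank pin A relative to C: A = (d + r cosθ, r sinθ); lever angle φ = atan2(r sinθ, d + r cosθ).
Differentiating tanφ: φ̇ = rω(d cosθ + r)/(d² + r² + 2dr cosθ).
d² + r² + 2dr cosθ = |CA|² = 0.0379207 m²;  d cosθ + r = -0.19092 m.
|ω_lever| = |0.0927·14.96·-0.19092| / 0.0379207 = 6.9821 rad/s.

6.98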